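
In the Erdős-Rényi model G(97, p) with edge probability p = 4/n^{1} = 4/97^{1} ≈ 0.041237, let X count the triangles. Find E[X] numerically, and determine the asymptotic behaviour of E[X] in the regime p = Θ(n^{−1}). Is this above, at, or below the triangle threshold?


Number of potential triangles: C(97, 3) = 147440.
Each occurs with probability p³ ≈ (0.041237)³ ≈ 7.0123692e-05.
By linearity: E[X] = C(97, 3)·p³ ≈ 147440 · 7.0123692e-05 ≈ 10.33904.
Here α = 1, so p = 4/n is exactly at the triangle threshold p ~ 1/n. Asymptotically E[X] → c³/6 = 4³/6 = 32/3 ≈ 10.66667, a bounded constant. In this regime the triangle count is asymptotically Poisson(c³/6).

E[X] ≈ 10.33904; in regime p = Θ(1/n^{1}) E[X] stays bounded (at the triangle threshold p ~ 1/n).


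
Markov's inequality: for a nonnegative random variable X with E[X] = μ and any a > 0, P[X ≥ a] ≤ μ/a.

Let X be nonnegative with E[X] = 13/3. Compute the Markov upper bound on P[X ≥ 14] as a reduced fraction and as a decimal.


μ = E[X] = 13/3, a = 14.
Markov: P[X ≥ 14] ≤ μ/a = (13/3)/14 = 13/42.
Numerically: ≈ 0.3095.
(Since a = 14 > μ = 4.3333, the bound 13/42 is < 1 and informative.)

P[X ≥ 14] ≤ 13/42 ≈ 0.3095.


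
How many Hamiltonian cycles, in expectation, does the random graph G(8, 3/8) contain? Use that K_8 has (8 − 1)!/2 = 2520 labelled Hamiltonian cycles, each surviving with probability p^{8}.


K_8 has (8 − 1)!/2 = 2520 labelled Hamiltonian cycles.
For each such Hamiltonian cycle H, let X_H = 1 if all 8 edges of H are present in G. Then P[X_H = 1] = p^{8} = (3/8)^{8} = 6561/16777216.
By linearity: E[X] = Σ_H E[X_H] = 2520 · p^{8} = 2520 · 6561/16777216 = 2066715/2097152.
Numerically: E[X] ≈ 0.9855.

E[X] = 2520 · (3/8)^{8} = 2066715/2097152 ≈ 0.9855.


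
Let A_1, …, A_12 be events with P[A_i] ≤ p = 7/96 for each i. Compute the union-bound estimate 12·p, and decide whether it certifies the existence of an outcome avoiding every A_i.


Union bound: P[∪_{i=1}^{12} A_i] ≤ Σ_i P[A_i] ≤ 12·p = 12·(7/96) = 7/8.
Numerically: 7/8 ≈ 0.875.
Is 7/8 < 1? YES.
Since P[∪ A_i] ≤ 7/8 < 1, the complement has P[∩ A_i^c] ≥ 1 − 7/8 = 1/8 > 0, so some outcome avoids every A_i.

12·p = 7/8 ≈ 0.875; existence CERTIFIED by the union bound.


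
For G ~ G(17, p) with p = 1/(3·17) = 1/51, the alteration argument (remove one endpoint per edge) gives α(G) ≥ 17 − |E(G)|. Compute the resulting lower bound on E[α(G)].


E[|E(G)|] = C(17, 2)·p = 136 · (1/51) = 8/3.
E[α(G)] ≥ n − E[|E(G)|] = 17 − 8/3 = 43/3.
Numerically: ≈ 14.33333.
(This is only a lower bound; the true E[α(G)] may be larger.)

E[α(G)] ≥ 43/3 ≈ 14.33333.


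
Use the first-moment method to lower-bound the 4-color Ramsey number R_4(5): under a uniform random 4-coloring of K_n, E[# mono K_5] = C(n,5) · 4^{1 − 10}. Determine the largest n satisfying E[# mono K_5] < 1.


We need C(n, 5) · 4^{1 − 10} < 1, i.e. C(n, 5) < 4^{10 − 1} = 262144.
Check values of n near the boundary:
  n = 29: C(29, 5) = 118755; 118755 < 262144? YES
  n = 30: C(30, 5) = 142506; 142506 < 262144? YES
  n = 31: C(31, 5) = 169911; 169911 < 262144? YES
  n = 32: C(32, 5) = 201376; 201376 < 262144? YES
  n = 33: C(33, 5) = 237336; 237336 < 262144? YES
  n = 34: C(34, 5) = 278256; 278256 < 262144? NO
  n = 35: C(35, 5) = 324632; 324632 < 262144? NO
The largest n with C(n, 5) < 262144 is n = 33 (where E[X] = 29667/32768 ≈ 0.905). Hence R_4(5) > 33, i.e. R_4(5) ≥ 34.

Largest n = 33; hence R_4(5) > 33.


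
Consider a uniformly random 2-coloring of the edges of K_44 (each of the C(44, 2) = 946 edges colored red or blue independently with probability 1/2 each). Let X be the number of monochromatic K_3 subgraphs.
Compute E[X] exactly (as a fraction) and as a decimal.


Let X = Σ_S X_S over the C(44, 3) = 13244 subsets S of size 3, where X_S = 1 if the K_3 on S is monochromatic.
For a fixed S, the K_3 on S has C(3, 2) = 3 edges. P[all 3 edges red] = (1/2)^3, and likewise for blue, so P[monochromatic] = 2·(1/2)^3 = 2^{1 − 3} = 1/4.
By linearity of expectation: E[X] = C(44, 3) · 2^{1 − 3} = 13244 · 1/4 = 3311.
Numerically: E[X] ≈ 3311.0000.

E[X] = C(44,3)·2^(1−C(3,2)) = 3311 ≈ 3311.0000.


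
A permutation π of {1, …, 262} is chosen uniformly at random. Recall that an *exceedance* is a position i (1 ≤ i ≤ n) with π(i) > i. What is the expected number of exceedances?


Write X = Σ_{i=1}^{262} X_i, where X_i = 1_{π(i) > i}.
For each fixed i, π(i) is uniform over {1, …, 262} (marginal of a uniform permutation), so P[π(i) > i] = (n − i)/n. Summing: Σ_{i=1}^{262} (n − i)/n = (0 + 1 + … + 261)/262 = 262(262 − 1)/(2·262) = (262 − 1)/2.
Hence E[X] = Σ_{i=1}^{262} (262 − i)/262 = 261/2 ≈ 130.500000.

E[X] = 261/2 = 130.500000.


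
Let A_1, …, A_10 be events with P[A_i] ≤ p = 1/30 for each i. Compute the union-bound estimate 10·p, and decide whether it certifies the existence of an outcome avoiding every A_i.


Union bound: P[∪_{i=1}^{10} A_i] ≤ Σ_i P[A_i] ≤ 10·p = 10·(1/30) = 1/3.
Numerically: 1/3 ≈ 0.333333.
Is 1/3 < 1? YES.
Since P[∪ A_i] ≤ 1/3 < 1, the complement has P[∩ A_i^c] ≥ 1 − 1/3 = 2/3 > 0, so some outcome avoids every A_i.

10·p = 1/3 ≈ 0.333333; existence CERTIFIED by the union bound.


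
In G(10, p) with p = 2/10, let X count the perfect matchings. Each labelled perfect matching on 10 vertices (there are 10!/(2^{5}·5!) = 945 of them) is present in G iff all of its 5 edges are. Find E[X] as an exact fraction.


K_10 has 10!/(2^{5}·5!) = 945 labelled perfect matchings.
For each such perfect matching H, let X_H = 1 if all 5 edges of H are present in G. Then P[X_H = 1] = p^{5} = (1/5)^{5} = 1/3125.
Summing the indicators: E[X] = Σ_H E[X_H] = 945 · p^{5} = 945 · 1/3125 = 189/625.
Numerically: E[X] ≈ 0.3024.

E[X] = 945 · (1/5)^{5} = 189/625 ≈ 0.3024.


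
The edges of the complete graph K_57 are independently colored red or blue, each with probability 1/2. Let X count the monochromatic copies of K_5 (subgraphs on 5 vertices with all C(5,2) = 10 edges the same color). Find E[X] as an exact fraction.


Let X = Σ_S X_S over the C(57, 5) = 4187106 subsets S of size 5, where X_S = 1 if the K_5 on S is monochromatic.
For a fixed S, the K_5 on S has C(5, 2) = 10 edges. P[all 10 edges red] = (1/2)^10, and likewise for blue, so P[monochromatic] = 2·(1/2)^10 = 2^{1 − 10} = 1/512.
By linearity: E[X] = C(57, 5) · 2^{1 − 10} = 4187106 · 1/512 = 2093553/256.
Numerically: E[X] ≈ 8177.941.

E[X] = C(57,5)·2^(1−C(5,2)) = 2093553/256 ≈ 8177.941.


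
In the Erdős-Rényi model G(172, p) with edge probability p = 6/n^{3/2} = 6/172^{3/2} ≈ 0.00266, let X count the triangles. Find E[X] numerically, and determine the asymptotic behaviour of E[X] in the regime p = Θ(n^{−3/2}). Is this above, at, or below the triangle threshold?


Number of potential triangles: C(172, 3) = 833340.
Each occurs with probability p³ ≈ (0.00266)³ ≈ 1.88181e-08.
By linearity: E[X] = C(172, 3)·p³ ≈ 833340 · 1.88181e-08 ≈ 0.016.
Since α = 3/2 > 1, p = c/n^{3/2} = o(1/n) is below the triangle threshold p ~ 1/n. Asymptotically E[X] ~ (c³/6)·n^{3(1−α)} = (6³/6)·n^{-1.5} → 0, so by Markov's inequality G has no triangles w.h.p.

E[X] ≈ 0.016; in regime p = Θ(1/n^{3/2}) E[X] tends to 0 (below the triangle threshold p ~ 1/n).


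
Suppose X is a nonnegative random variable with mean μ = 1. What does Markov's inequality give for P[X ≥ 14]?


μ = E[X] = 1, a = 14.
Markov: P[X ≥ 14] ≤ μ/a = (1)/14 = 1/14.
Numerically: ≈ 0.071.
(Since a = 14 > μ = 1.000, the bound 1/14 is < 1 and informative.)

P[X ≥ 14] ≤ 1/14 ≈ 0.071.


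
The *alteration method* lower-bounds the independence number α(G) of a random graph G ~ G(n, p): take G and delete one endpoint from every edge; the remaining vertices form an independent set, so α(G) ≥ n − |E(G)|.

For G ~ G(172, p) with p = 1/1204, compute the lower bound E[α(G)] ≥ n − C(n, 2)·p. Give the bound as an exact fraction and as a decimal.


E[|E(G)|] = C(172, 2)·p = 14706 · (1/1204) = 171/14.
E[α(G)] ≥ n − E[|E(G)|] = 172 − 171/14 = 2237/14.
Numerically: ≈ 159.786.
(This is only a lower bound; the true E[α(G)] may be larger.)

E[α(G)] ≥ 2237/14 ≈ 159.786.


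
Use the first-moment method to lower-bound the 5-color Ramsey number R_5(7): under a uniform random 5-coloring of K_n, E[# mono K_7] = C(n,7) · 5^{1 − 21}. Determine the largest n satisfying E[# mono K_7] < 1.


We need C(n, 7) · 5^{1 − 21} < 1, i.e. C(n, 7) < 5^{21 − 1} = 95367431640625.
Check values of n near the boundary:
  n = 334: C(334, 7) = 86359460961576; 86359460961576 < 95367431640625? YES
  n = 335: C(335, 7) = 88202498238195; 88202498238195 < 95367431640625? YES
  n = 336: C(336, 7) = 90079147136880; 90079147136880 < 95367431640625? YES
  n = 337: C(337, 7) = 91989916924632; 91989916924632 < 95367431640625? YES
  n = 338: C(338, 7) = 93935323022736; 93935323022736 < 95367431640625? YES
  n = 339: C(339, 7) = 95915887062372; 95915887062372 < 95367431640625? NO
  n = 340: C(340, 7) = 97932136940560; 97932136940560 < 95367431640625? NO
  n = 341: C(341, 7) = 99984606876440; 99984606876440 < 95367431640625? NO
The largest n with C(n, 7) < 95367431640625 is n = 338 (where E[X] = 93935323022736/95367431640625 ≈ 0.985). Hence R_5(7) > 338, i.e. R_5(7) ≥ 339.

Largest n = 338; hence R_5(7) > 338.


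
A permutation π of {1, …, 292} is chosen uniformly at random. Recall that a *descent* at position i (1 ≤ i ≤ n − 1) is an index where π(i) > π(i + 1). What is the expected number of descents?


Write X = Σ X_I over i = 1, …, 291, with X_I the indicator of one descent.
There are 291 indicators.
For each fixed i, the pair (π(i), π(i+1)) is a uniformly random ordered pair of distinct values from {1, …, 292}; by symmetry P[π(i) > π(i+1)] = 1/2.
By linearity: E[X] = 291 · (1/2) = (292 − 1) · (1/2) = 291/2 ≈ 145.5000.

E[X] = 291/2 = 145.5000.


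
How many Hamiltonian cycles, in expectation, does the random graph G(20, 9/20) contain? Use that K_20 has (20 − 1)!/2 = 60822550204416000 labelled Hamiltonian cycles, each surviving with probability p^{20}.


K_20 has (20 − 1)!/2 = 60822550204416000 labelled Hamiltonian cycles.
For each such Hamiltonian cycle H, let X_H = 1 if all 20 edges of H are present in G. Then P[X_H = 1] = p^{20} = (9/20)^{20} = 12157665459056928801/104857600000000000000000000.
Summing the indicators: E[X] = Σ_H E[X_H] = 60822550204416000 · p^{20} = 60822550204416000 · 12157665459056928801/104857600000000000000000000 = 180532279724605553545860280221/25600000000000000000.
Numerically: E[X] ≈ 7.05e+09.

E[X] = 60822550204416000 · (9/20)^{20} = 180532279724605553545860280221/25600000000000000000 ≈ 7.05e+09.


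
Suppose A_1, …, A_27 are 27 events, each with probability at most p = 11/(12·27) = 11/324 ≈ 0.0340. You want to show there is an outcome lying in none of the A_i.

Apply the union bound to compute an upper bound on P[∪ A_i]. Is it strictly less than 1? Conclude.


Union bound: P[∪_{i=1}^{27} A_i] ≤ Σ_i P[A_i] ≤ 27·p = 27·(11/324) = 11/12.
Numerically: 11/12 ≈ 0.9167.
Is 11/12 < 1? YES.
Since P[∪ A_i] ≤ 11/12 < 1, the complement has P[∩ A_i^c] ≥ 1 − 11/12 = 1/12 > 0, so some outcome avoids every A_i.

27·p = 11/12 ≈ 0.9167; existence CERTIFIED by the union bound.


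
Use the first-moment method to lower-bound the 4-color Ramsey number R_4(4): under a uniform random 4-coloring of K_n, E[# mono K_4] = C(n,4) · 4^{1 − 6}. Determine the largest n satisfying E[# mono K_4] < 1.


We need C(n, 4) · 4^{1 − 6} < 1, i.e. C(n, 4) < 4^{6 − 1} = 1024.
Check values of n near the boundary:
  n = 13: C(13, 4) = 715; 715 < 1024? YES
  n = 14: C(14, 4) = 1001; 1001 < 1024? YES
  n = 15: C(15, 4) = 1365; 1365 < 1024? NO
  n = 16: C(16, 4) = 1820; 1820 < 1024? NO
The largest n with C(n, 4) < 1024 is n = 14 (where E[X] = 1001/1024 ≈ 0.9775). Hence R_4(4) > 14, i.e. R_4(4) ≥ 15.

Largest n = 14; hence R_4(4) > 14.


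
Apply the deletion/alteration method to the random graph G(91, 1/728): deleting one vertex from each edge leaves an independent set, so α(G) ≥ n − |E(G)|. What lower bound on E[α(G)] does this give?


E[|E(G)|] = C(91, 2)·p = 4095 · (1/728) = 45/8.
E[α(G)] ≥ n − E[|E(G)|] = 91 − 45/8 = 683/8.
Numerically: ≈ 85.3750.
(This is only a lower bound; the true E[α(G)] may be larger.)

E[α(G)] ≥ 683/8 ≈ 85.3750.


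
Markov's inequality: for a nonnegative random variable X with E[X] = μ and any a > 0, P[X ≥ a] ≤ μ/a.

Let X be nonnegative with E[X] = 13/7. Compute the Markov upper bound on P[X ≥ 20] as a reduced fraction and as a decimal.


μ = E[X] = 13/7, a = 20.
Markov: P[X ≥ 20] ≤ μ/a = (13/7)/20 = 13/140.
Numerically: ≈ 0.093.
(Since a = 20 > μ = 1.857, the bound 13/140 is < 1 and informative.)

P[X ≥ 20] ≤ 13/140 ≈ 0.093.


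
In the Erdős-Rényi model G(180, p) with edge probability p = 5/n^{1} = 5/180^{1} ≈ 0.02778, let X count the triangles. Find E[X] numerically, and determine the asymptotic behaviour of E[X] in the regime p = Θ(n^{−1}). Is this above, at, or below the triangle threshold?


Number of potential triangles: C(180, 3) = 955860.
Each occurs with probability p³ ≈ (0.02778)³ ≈ 2.143347e-05.
By linearity: E[X] = C(180, 3)·p³ ≈ 955860 · 2.143347e-05 ≈ 20.4874.
Here α = 1, so p = 5/n is exactly at the triangle threshold p ~ 1/n. Asymptotically E[X] → c³/6 = 5³/6 = 125/6 ≈ 20.8333, a bounded constant. In this regime the triangle count is asymptotically Poisson(c³/6).

E[X] ≈ 20.4874; in regime p = Θ(1/n^{1}) E[X] stays bounded (at the triangle threshold p ~ 1/n).


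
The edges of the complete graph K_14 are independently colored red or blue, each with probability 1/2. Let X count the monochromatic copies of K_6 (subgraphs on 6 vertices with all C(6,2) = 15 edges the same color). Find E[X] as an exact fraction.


Let X = Σ_S X_S over the C(14, 6) = 3003 subsets S of size 6, where X_S = 1 if the K_6 on S is monochromatic.
For a fixed S, the K_6 on S has C(6, 2) = 15 edges. P[all 15 edges red] = (1/2)^15, and likewise for blue, so P[monochromatic] = 2·(1/2)^15 = 2^{1 − 15} = 1/16384.
Summing: E[X] = C(14, 6) · 2^{1 − 15} = 3003 · 1/16384 = 3003/16384.
Numerically: E[X] ≈ 0.18329.

E[X] = C(14,6)·2^(1−C(6,2)) = 3003/16384 ≈ 0.18329.


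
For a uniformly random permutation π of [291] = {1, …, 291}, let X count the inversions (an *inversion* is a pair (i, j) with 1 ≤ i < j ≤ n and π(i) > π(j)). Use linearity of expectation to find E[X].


Write X = Σ X_I over the C(291, 2) = 42195 pairs i < j, with X_I the indicator of one inversion.
There are 42195 indicators.
For each fixed pair i < j, the values π(i) and π(j) are two distinct elements of {1, …, 291} in uniformly random order; by symmetry P[π(i) > π(j)] = 1/2.
By linearity: E[X] = 42195 · (1/2) = C(291, 2) · (1/2) = 42195/2 = 42195/2 ≈ 21097.50000.

E[X] = 42195/2 = 21097.50000.


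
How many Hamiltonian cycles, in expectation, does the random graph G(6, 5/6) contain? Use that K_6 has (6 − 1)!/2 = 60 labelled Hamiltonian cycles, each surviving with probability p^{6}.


K_6 has (6 − 1)!/2 = 60 labelled Hamiltonian cycles.
For each such Hamiltonian cycle H, let X_H = 1 if all 6 edges of H are present in G. Then P[X_H = 1] = p^{6} = (5/6)^{6} = 15625/46656.
Summing the indicators: E[X] = Σ_H E[X_H] = 60 · p^{6} = 60 · 15625/46656 = 78125/3888.
Numerically: E[X] ≈ 20.1.

E[X] = 60 · (5/6)^{6} = 78125/3888 ≈ 20.1.


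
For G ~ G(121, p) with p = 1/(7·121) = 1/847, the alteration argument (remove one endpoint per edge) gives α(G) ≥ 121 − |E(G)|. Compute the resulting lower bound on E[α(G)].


E[|E(G)|] = C(121, 2)·p = 7260 · (1/847) = 60/7.
E[α(G)] ≥ n − E[|E(G)|] = 121 − 60/7 = 787/7.
Numerically: ≈ 112.428571.
(This is only a lower bound; the true E[α(G)] may be larger.)

E[α(G)] ≥ 787/7 ≈ 112.428571.


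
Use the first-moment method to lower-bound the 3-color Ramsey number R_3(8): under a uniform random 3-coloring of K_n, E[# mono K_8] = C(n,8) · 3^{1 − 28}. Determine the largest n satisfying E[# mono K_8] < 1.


We need C(n, 8) · 3^{1 − 28} < 1, i.e. C(n, 8) < 3^{28 − 1} = 7625597484987.
Check values of n near the boundary:
  n = 153: C(153, 8) = 6183023199255; 6183023199255 < 7625597484987? YES
  n = 154: C(154, 8) = 6521818990995; 6521818990995 < 7625597484987? YES
  n = 155: C(155, 8) = 6876747915675; 6876747915675 < 7625597484987? YES
  n = 156: C(156, 8) = 7248464019225; 7248464019225 < 7625597484987? YES
  n = 157: C(157, 8) = 7637643295425; 7637643295425 < 7625597484987? NO
  n = 158: C(158, 8) = 8044984271181; 8044984271181 < 7625597484987? NO
  n = 159: C(159, 8) = 8471208603429; 8471208603429 < 7625597484987? NO
The largest n with C(n, 8) < 7625597484987 is n = 156 (where E[X] = 805384891025/847288609443 ≈ 0.950544). Hence R_3(8) > 156, i.e. R_3(8) ≥ 157.

Largest n = 156; hence R_3(8) > 156.


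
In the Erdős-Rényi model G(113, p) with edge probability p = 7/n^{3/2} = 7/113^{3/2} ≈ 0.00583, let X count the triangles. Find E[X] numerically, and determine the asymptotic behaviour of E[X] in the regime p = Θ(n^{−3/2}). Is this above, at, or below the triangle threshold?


Number of potential triangles: C(113, 3) = 234136.
Each occurs with probability p³ ≈ (0.00583)³ ≈ 1.97898e-07.
By linearity: E[X] = C(113, 3)·p³ ≈ 234136 · 1.97898e-07 ≈ 0.046.
Since α = 3/2 > 1, p = c/n^{3/2} = o(1/n) is below the triangle threshold p ~ 1/n. Asymptotically E[X] ~ (c³/6)·n^{3(1−α)} = (7³/6)·n^{-1.5} → 0, so by Markov's inequality G has no triangles w.h.p.

E[X] ≈ 0.046; in regime p = Θ(1/n^{3/2}) E[X] tends to 0 (below the triangle threshold p ~ 1/n).


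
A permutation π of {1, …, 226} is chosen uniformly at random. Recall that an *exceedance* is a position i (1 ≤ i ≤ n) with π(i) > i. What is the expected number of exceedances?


Write X = Σ_{i=1}^{226} X_i, where X_i = 1_{π(i) > i}.
For each fixed i, π(i) is uniform over {1, …, 226} (marginal of a uniform permutation), so P[π(i) > i] = (n − i)/n. Summing: Σ_{i=1}^{226} (n − i)/n = (0 + 1 + … + 225)/226 = 226(226 − 1)/(2·226) = (226 − 1)/2.
Hence E[X] = Σ_{i=1}^{226} (226 − i)/226 = 225/2 ≈ 112.5000.

E[X] = 225/2 = 112.5000.


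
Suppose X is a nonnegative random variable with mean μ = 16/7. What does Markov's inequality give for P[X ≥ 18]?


μ = E[X] = 16/7, a = 18.
Markov: P[X ≥ 18] ≤ μ/a = (16/7)/18 = 8/63.
Numerically: ≈ 0.127.
(Since a = 18 > μ = 2.286, the bound 8/63 is < 1 and informative.)

P[X ≥ 18] ≤ 8/63 ≈ 0.127.


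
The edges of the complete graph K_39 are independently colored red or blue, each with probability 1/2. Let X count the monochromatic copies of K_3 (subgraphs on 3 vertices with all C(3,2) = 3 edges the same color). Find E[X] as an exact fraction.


Let X = Σ_S X_S over the C(39, 3) = 9139 subsets S of size 3, where X_S = 1 if the K_3 on S is monochromatic.
For a fixed S, the K_3 on S has C(3, 2) = 3 edges. P[all 3 edges red] = (1/2)^3, and likewise for blue, so P[monochromatic] = 2·(1/2)^3 = 2^{1 − 3} = 1/4.
By linearity of expectation: E[X] = C(39, 3) · 2^{1 − 3} = 9139 · 1/4 = 9139/4.
Numerically: E[X] ≈ 2284.750.

E[X] = C(39,3)·2^(1−C(3,2)) = 9139/4 ≈ 2284.750.


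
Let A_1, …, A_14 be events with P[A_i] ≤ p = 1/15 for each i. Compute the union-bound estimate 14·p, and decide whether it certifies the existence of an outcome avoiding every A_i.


Union bound: P[∪_{i=1}^{14} A_i] ≤ Σ_i P[A_i] ≤ 14·p = 14·(1/15) = 14/15.
Numerically: 14/15 ≈ 0.933.
Is 14/15 < 1? YES.
Since P[∪ A_i] ≤ 14/15 < 1, the complement has P[∩ A_i^c] ≥ 1 − 14/15 = 1/15 > 0, so some outcome avoids every A_i.

14·p = 14/15 ≈ 0.933; existence CERTIFIED by the union bound.


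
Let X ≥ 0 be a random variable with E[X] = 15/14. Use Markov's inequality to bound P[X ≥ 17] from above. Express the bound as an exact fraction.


μ = E[X] = 15/14, a = 17.
Markov: P[X ≥ 17] ≤ μ/a = (15/14)/17 = 15/238.
Numerically: ≈ 0.063025.
(Since a = 17 > μ = 1.071429, the bound 15/238 is < 1 and informative.)

P[X ≥ 17] ≤ 15/238 ≈ 0.063025.


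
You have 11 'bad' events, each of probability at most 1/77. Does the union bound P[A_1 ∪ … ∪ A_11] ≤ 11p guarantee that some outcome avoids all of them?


Union bound: P[∪_{i=1}^{11} A_i] ≤ Σ_i P[A_i] ≤ 11·p = 11·(1/77) = 1/7.
Numerically: 1/7 ≈ 0.1429.
Is 1/7 < 1? YES.
Since P[∪ A_i] ≤ 1/7 < 1, the complement has P[∩ A_i^c] ≥ 1 − 1/7 = 6/7 > 0, so some outcome avoids every A_i.

11·p = 1/7 ≈ 0.1429; existence CERTIFIED by the union bound.


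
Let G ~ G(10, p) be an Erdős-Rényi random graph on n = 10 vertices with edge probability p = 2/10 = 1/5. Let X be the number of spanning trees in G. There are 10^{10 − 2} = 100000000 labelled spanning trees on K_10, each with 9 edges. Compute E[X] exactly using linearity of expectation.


K_10 has 10^{10 − 2} = 100000000 labelled spanning trees.
For each such spanning tree H, let X_H = 1 if all 9 edges of H are present in G. Then P[X_H = 1] = p^{9} = (1/5)^{9} = 1/1953125.
Summing the indicators: E[X] = Σ_H E[X_H] = 100000000 · p^{9} = 100000000 · 1/1953125 = 256/5.
Numerically: E[X] ≈ 51.2.

E[X] = 100000000 · (1/5)^{9} = 256/5 ≈ 51.2.


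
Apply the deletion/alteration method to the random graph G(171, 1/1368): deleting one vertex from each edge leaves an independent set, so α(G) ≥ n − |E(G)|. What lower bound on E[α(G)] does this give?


E[|E(G)|] = C(171, 2)·p = 14535 · (1/1368) = 85/8.
E[α(G)] ≥ n − E[|E(G)|] = 171 − 85/8 = 1283/8.
Numerically: ≈ 160.37500.
(This is only a lower bound; the true E[α(G)] may be larger.)

E[α(G)] ≥ 1283/8 ≈ 160.37500.


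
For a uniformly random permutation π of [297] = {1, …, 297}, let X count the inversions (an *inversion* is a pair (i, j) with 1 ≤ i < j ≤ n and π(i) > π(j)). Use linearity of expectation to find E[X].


Write X = Σ X_I over the C(297, 2) = 43956 pairs i < j, with X_I the indicator of one inversion.
There are 43956 indicators.
For each fixed pair i < j, the values π(i) and π(j) are two distinct elements of {1, …, 297} in uniformly random order; by symmetry P[π(i) > π(j)] = 1/2.
By linearity: E[X] = 43956 · (1/2) = C(297, 2) · (1/2) = 43956/2 = 21978 ≈ 21978.0000.

E[X] = 21978 = 21978.0000.


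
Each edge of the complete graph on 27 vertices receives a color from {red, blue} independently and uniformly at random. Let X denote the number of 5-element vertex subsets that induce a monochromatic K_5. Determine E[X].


Let X = Σ_S X_S over the C(27, 5) = 80730 subsets S of size 5, where X_S = 1 if the K_5 on S is monochromatic.
For a fixed S, the K_5 on S has C(5, 2) = 10 edges. P[all 10 edges red] = (1/2)^10, and likewise for blue, so P[monochromatic] = 2·(1/2)^10 = 2^{1 − 10} = 1/512.
Summing: E[X] = C(27, 5) · 2^{1 − 10} = 80730 · 1/512 = 40365/256.
Numerically: E[X] ≈ 157.6758.

E[X] = C(27,5)·2^(1−C(5,2)) = 40365/256 ≈ 157.6758.


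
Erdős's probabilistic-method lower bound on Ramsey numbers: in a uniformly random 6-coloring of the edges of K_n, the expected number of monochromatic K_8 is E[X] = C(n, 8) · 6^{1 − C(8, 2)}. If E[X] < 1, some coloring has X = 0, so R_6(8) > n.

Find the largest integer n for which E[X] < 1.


We need C(n, 8) · 6^{1 − 28} < 1, i.e. C(n, 8) < 6^{28 − 1} = 1023490369077469249536.
Check values of n near the boundary:
  n = 1589: C(1589, 8) = 990389025825605844438; 990389025825605844438 < 1023490369077469249536? YES
  n = 1590: C(1590, 8) = 995397314198933813310; 995397314198933813310 < 1023490369077469249536? YES
  n = 1591: C(1591, 8) = 1000427749141189953870; 1000427749141189953870 < 1023490369077469249536? YES
  n = 1592: C(1592, 8) = 1005480414540892933435; 1005480414540892933435 < 1023490369077469249536? YES
  n = 1593: C(1593, 8) = 1010555394551193970323; 1010555394551193970323 < 1023490369077469249536? YES
  n = 1594: C(1594, 8) = 1015652773590544255167; 1015652773590544255167 < 1023490369077469249536? YES
  n = 1595: C(1595, 8) = 1020772636343363633895; 1020772636343363633895 < 1023490369077469249536? YES
  n = 1596: C(1596, 8) = 1025915067760710553965; 1025915067760710553965 < 1023490369077469249536? NO
  n = 1597: C(1597, 8) = 1031080153060953275445; 1031080153060953275445 < 1023490369077469249536? NO
The largest n with C(n, 8) < 1023490369077469249536 is n = 1595 (where E[X] = 113419181815929292655/113721152119718805504 ≈ 0.99734). Hence R_6(8) > 1595, i.e. R_6(8) ≥ 1596.

Largest n = 1595; hence R_6(8) > 1595.


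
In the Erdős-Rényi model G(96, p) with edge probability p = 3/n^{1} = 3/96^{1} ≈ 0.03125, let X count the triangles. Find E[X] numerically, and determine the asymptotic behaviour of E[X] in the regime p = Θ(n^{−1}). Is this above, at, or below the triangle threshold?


Number of potential triangles: C(96, 3) = 142880.
Each occurs with probability p³ ≈ (0.03125)³ ≈ 3.051758e-05.
By linearity: E[X] = C(96, 3)·p³ ≈ 142880 · 3.051758e-05 ≈ 4.3604.
Here α = 1, so p = 3/n is exactly at the triangle threshold p ~ 1/n. Asymptotically E[X] → c³/6 = 3³/6 = 9/2 ≈ 4.5000, a bounded constant. In this regime the triangle count is asymptotically Poisson(c³/6).

E[X] ≈ 4.3604; in regime p = Θ(1/n^{1}) E[X] stays bounded (at the triangle threshold p ~ 1/n).


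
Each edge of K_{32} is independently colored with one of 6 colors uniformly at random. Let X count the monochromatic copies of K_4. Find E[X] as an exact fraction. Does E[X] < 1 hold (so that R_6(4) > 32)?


E[X] = C(32, 4) · 6^{1 − 6} = 35960 · 6^{−5} = 35960/7776.
As a reduced fraction: E[X] = 4495/972 ≈ 4.62449.
Is E[X] < 1? NO.
Since E[X] ≥ 1, the first-moment bound is inconclusive at n = 32; it does NOT by itself certify R_6(4) > 32.

E[X] = 4495/972 ≈ 4.62449; E[X] ≥ 1; first-moment method inconclusive here.


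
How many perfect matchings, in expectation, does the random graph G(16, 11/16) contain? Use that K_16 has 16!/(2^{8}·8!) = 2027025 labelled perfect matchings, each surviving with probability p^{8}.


K_16 has 16!/(2^{8}·8!) = 2027025 labelled perfect matchings.
For each such perfect matching H, let X_H = 1 if all 8 edges of H are present in G. Then P[X_H = 1] = p^{8} = (11/16)^{8} = 214358881/4294967296.
By linearity of expectation: E[X] = Σ_H E[X_H] = 2027025 · p^{8} = 2027025 · 214358881/4294967296 = 434510810759025/4294967296.
Numerically: E[X] ≈ 101167.

E[X] = 2027025 · (11/16)^{8} = 434510810759025/4294967296 ≈ 101167.


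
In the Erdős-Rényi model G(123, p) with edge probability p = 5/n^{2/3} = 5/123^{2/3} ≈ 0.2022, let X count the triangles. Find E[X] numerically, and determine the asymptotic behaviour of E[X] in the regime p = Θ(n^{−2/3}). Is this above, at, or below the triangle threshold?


Number of potential triangles: C(123, 3) = 302621.
Each occurs with probability p³ ≈ (0.2022)³ ≈ 8.262278e-03.
By linearity: E[X] = C(123, 3)·p³ ≈ 302621 · 8.262278e-03 ≈ 2500.3388.
Since α = 2/3 < 1, p = c/n^{2/3} ≫ 1/n is above the triangle threshold p ~ 1/n. Asymptotically E[X] ~ (c³/6)·n^{3(1−α)} = (5³/6)·n^{1} → ∞; triangles are abundant w.h.p.

E[X] ≈ 2500.3388; in regime p = Θ(1/n^{2/3}) E[X] diverges (above the triangle threshold p ~ 1/n).


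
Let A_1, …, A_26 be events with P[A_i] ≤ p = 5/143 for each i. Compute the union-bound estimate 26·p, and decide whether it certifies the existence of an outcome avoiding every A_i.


Union bound: P[∪_{i=1}^{26} A_i] ≤ Σ_i P[A_i] ≤ 26·p = 26·(5/143) = 10/11.
Numerically: 10/11 ≈ 0.9091.
Is 10/11 < 1? YES.
Since P[∪ A_i] ≤ 10/11 < 1, the complement has P[∩ A_i^c] ≥ 1 − 10/11 = 1/11 > 0, so some outcome avoids every A_i.

26·p = 10/11 ≈ 0.9091; existence CERTIFIED by the union bound.


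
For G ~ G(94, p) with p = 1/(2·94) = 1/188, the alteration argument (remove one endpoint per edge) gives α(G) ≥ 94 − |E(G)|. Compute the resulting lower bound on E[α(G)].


E[|E(G)|] = C(94, 2)·p = 4371 · (1/188) = 93/4.
E[α(G)] ≥ n − E[|E(G)|] = 94 − 93/4 = 283/4.
Numerically: ≈ 70.750.
(This is only a lower bound; the true E[α(G)] may be larger.)

E[α(G)] ≥ 283/4 ≈ 70.750.


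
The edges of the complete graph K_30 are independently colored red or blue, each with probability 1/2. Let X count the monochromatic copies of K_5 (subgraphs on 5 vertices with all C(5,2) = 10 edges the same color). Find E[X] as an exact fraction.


Let X = Σ_S X_S over the C(30, 5) = 142506 subsets S of size 5, where X_S = 1 if the K_5 on S is monochromatic.
For a fixed S, the K_5 on S has C(5, 2) = 10 edges. P[all 10 edges red] = (1/2)^10, and likewise for blue, so P[monochromatic] = 2·(1/2)^10 = 2^{1 − 10} = 1/512.
Summing: E[X] = C(30, 5) · 2^{1 − 10} = 142506 · 1/512 = 71253/256.
Numerically: E[X] ≈ 278.3320.

E[X] = C(30,5)·2^(1−C(5,2)) = 71253/256 ≈ 278.3320.


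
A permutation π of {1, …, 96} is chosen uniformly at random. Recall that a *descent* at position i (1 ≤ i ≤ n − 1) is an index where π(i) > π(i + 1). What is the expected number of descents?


Write X = Σ X_I over i = 1, …, 95, with X_I the indicator of one descent.
There are 95 indicators.
For each fixed i, the pair (π(i), π(i+1)) is a uniformly random ordered pair of distinct values from {1, …, 96}; by symmetry P[π(i) > π(i+1)] = 1/2.
By linearity: E[X] = 95 · (1/2) = (96 − 1) · (1/2) = 95/2 ≈ 47.50000.

E[X] = 95/2 = 47.50000.


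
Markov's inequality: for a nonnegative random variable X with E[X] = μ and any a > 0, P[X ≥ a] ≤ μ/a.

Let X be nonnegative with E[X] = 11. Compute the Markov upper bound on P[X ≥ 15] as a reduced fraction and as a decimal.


μ = E[X] = 11, a = 15.
Markov: P[X ≥ 15] ≤ μ/a = (11)/15 = 11/15.
Numerically: ≈ 0.7333.
(Since a = 15 > μ = 11.0000, the bound 11/15 is < 1 and informative.)

P[X ≥ 15] ≤ 11/15 ≈ 0.7333.


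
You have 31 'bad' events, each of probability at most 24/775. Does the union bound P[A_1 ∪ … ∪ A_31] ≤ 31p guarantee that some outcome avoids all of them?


Union bound: P[∪_{i=1}^{31} A_i] ≤ Σ_i P[A_i] ≤ 31·p = 31·(24/775) = 24/25.
Numerically: 24/25 ≈ 0.960.
Is 24/25 < 1? YES.
Since P[∪ A_i] ≤ 24/25 < 1, the complement has P[∩ A_i^c] ≥ 1 − 24/25 = 1/25 > 0, so some outcome avoids every A_i.

31·p = 24/25 ≈ 0.960; existence CERTIFIED by the union bound.


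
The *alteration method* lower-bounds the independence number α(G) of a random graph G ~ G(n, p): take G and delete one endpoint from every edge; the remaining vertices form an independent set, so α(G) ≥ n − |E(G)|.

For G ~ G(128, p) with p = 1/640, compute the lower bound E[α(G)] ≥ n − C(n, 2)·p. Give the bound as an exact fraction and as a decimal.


E[|E(G)|] = C(128, 2)·p = 8128 · (1/640) = 127/10.
E[α(G)] ≥ n − E[|E(G)|] = 128 − 127/10 = 1153/10.
Numerically: ≈ 115.30000.
(This is only a lower bound; the true E[α(G)] may be larger.)

E[α(G)] ≥ 1153/10 ≈ 115.30000.


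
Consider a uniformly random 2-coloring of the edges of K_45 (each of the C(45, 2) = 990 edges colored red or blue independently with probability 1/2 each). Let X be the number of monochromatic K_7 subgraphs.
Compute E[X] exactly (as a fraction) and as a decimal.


Let X = Σ_S X_S over the C(45, 7) = 45379620 subsets S of size 7, where X_S = 1 if the K_7 on S is monochromatic.
For a fixed S, the K_7 on S has C(7, 2) = 21 edges. P[all 21 edges red] = (1/2)^21, and likewise for blue, so P[monochromatic] = 2·(1/2)^21 = 2^{1 − 21} = 1/1048576.
By linearity: E[X] = C(45, 7) · 2^{1 − 21} = 45379620 · 1/1048576 = 11344905/262144.
Numerically: E[X] ≈ 43.2774.

E[X] = C(45,7)·2^(1−C(7,2)) = 11344905/262144 ≈ 43.2774.


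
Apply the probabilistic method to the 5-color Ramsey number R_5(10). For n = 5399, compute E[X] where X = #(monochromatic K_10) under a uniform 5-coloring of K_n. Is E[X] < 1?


E[X] = C(5399, 10) · 5^{1 − 45} = 5751065658334180080797359164706 · 5^{−44} = 5751065658334180080797359164706/5684341886080801486968994140625.
As a reduced fraction: E[X] = 5751065658334180080797359164706/5684341886080801486968994140625 ≈ 1.0117.
Is E[X] < 1? NO.
Since E[X] ≥ 1, the first-moment bound is inconclusive at n = 5399; it does NOT by itself certify R_5(10) > 5399.

E[X] = 5751065658334180080797359164706/5684341886080801486968994140625 ≈ 1.0117; E[X] ≥ 1; first-moment method inconclusive here.


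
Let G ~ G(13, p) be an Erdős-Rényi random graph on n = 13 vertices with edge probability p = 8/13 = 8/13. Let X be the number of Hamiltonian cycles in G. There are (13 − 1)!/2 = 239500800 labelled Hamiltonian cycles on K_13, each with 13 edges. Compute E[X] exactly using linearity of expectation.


K_13 has (13 − 1)!/2 = 239500800 labelled Hamiltonian cycles.
For each such Hamiltonian cycle H, let X_H = 1 if all 13 edges of H are present in G. Then P[X_H = 1] = p^{13} = (8/13)^{13} = 549755813888/302875106592253.
By linearity: E[X] = Σ_H E[X_H] = 239500800 · p^{13} = 239500800 · 549755813888/302875106592253 = 131666957230827110400/302875106592253.
Numerically: E[X] ≈ 434724.

E[X] = 239500800 · (8/13)^{13} = 131666957230827110400/302875106592253 ≈ 434724.


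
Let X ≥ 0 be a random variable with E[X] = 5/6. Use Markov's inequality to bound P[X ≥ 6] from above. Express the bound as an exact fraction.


μ = E[X] = 5/6, a = 6.
Markov: P[X ≥ 6] ≤ μ/a = (5/6)/6 = 5/36.
Numerically: ≈ 0.13889.
(Since a = 6 > μ = 0.83333, the bound 5/36 is < 1 and informative.)

P[X ≥ 6] ≤ 5/36 ≈ 0.13889.


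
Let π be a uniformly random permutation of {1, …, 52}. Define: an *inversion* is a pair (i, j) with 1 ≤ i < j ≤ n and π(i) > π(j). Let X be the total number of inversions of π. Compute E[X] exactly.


Write X = Σ X_I over the C(52, 2) = 1326 pairs i < j, with X_I the indicator of one inversion.
There are 1326 indicators.
For each fixed pair i < j, the values π(i) and π(j) are two distinct elements of {1, …, 52} in uniformly random order; by symmetry P[π(i) > π(j)] = 1/2.
By linearity: E[X] = 1326 · (1/2) = C(52, 2) · (1/2) = 1326/2 = 663 ≈ 663.00000.

E[X] = 663 = 663.00000.


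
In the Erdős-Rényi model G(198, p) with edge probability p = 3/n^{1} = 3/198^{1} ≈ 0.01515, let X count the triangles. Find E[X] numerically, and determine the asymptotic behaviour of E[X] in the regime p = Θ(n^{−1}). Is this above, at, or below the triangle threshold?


Number of potential triangles: C(198, 3) = 1274196.
Each occurs with probability p³ ≈ (0.01515)³ ≈ 3.478309e-06.
By linearity: E[X] = C(198, 3)·p³ ≈ 1274196 · 3.478309e-06 ≈ 4.4320.
Here α = 1, so p = 3/n is exactly at the triangle threshold p ~ 1/n. Asymptotically E[X] → c³/6 = 3³/6 = 9/2 ≈ 4.5000, a bounded constant. In this regime the triangle count is asymptotically Poisson(c³/6).

E[X] ≈ 4.4320; in regime p = Θ(1/n^{1}) E[X] stays bounded (at the triangle threshold p ~ 1/n).


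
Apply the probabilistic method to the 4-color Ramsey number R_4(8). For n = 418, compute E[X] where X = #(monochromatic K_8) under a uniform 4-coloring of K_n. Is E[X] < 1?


E[X] = C(418, 8) · 4^{1 − 28} = 21608403021078588 · 4^{−27} = 21608403021078588/18014398509481984.
As a reduced fraction: E[X] = 5402100755269647/4503599627370496 ≈ 1.1995073.
Is E[X] < 1? NO.
Since E[X] ≥ 1, the first-moment bound is inconclusive at n = 418; it does NOT by itself certify R_4(8) > 418.

E[X] = 5402100755269647/4503599627370496 ≈ 1.1995073; E[X] ≥ 1; first-moment method inconclusive here.


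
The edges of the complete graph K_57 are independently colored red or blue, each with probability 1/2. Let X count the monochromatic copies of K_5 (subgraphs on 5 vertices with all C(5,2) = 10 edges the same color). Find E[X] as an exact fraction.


Let X = Σ_S X_S over the C(57, 5) = 4187106 subsets S of size 5, where X_S = 1 if the K_5 on S is monochromatic.
For a fixed S, the K_5 on S has C(5, 2) = 10 edges. P[all 10 edges red] = (1/2)^10, and likewise for blue, so P[monochromatic] = 2·(1/2)^10 = 2^{1 − 10} = 1/512.
Summing: E[X] = C(57, 5) · 2^{1 − 10} = 4187106 · 1/512 = 2093553/256.
Numerically: E[X] ≈ 8177.9414.

E[X] = C(57,5)·2^(1−C(5,2)) = 2093553/256 ≈ 8177.9414.


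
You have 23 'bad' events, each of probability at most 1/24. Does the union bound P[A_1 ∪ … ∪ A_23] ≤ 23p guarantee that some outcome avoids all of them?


Union bound: P[∪_{i=1}^{23} A_i] ≤ Σ_i P[A_i] ≤ 23·p = 23·(1/24) = 23/24.
Numerically: 23/24 ≈ 0.9583.
Is 23/24 < 1? YES.
Since P[∪ A_i] ≤ 23/24 < 1, the complement has P[∩ A_i^c] ≥ 1 − 23/24 = 1/24 > 0, so some outcome avoids every A_i.

23·p = 23/24 ≈ 0.9583; existence CERTIFIED by the union bound.


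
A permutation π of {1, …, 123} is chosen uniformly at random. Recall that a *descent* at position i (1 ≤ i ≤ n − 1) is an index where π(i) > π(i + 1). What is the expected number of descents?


Write X = Σ X_I over i = 1, …, 122, with X_I the indicator of one descent.
There are 122 indicators.
For each fixed i, the pair (π(i), π(i+1)) is a uniformly random ordered pair of distinct values from {1, …, 123}; by symmetry P[π(i) > π(i+1)] = 1/2.
By linearity: E[X] = 122 · (1/2) = (123 − 1) · (1/2) = 61 ≈ 61.000.

E[X] = 61 = 61.000.


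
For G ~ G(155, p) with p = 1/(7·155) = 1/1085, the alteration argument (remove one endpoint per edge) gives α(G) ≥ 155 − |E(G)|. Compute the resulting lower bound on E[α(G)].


E[|E(G)|] = C(155, 2)·p = 11935 · (1/1085) = 11.
E[α(G)] ≥ n − E[|E(G)|] = 155 − 11 = 144.
Numerically: ≈ 144.000000.
(This is only a lower bound; the true E[α(G)] may be larger.)

E[α(G)] ≥ 144 ≈ 144.000000.


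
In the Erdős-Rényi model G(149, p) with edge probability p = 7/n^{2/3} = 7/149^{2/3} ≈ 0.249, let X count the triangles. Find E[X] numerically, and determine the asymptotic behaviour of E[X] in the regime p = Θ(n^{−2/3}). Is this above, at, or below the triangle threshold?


Number of potential triangles: C(149, 3) = 540274.
Each occurs with probability p³ ≈ (0.249)³ ≈ 1.54498e-02.
By linearity: E[X] = C(149, 3)·p³ ≈ 540274 · 1.54498e-02 ≈ 8347.101.
Since α = 2/3 < 1, p = c/n^{2/3} ≫ 1/n is above the triangle threshold p ~ 1/n. Asymptotically E[X] ~ (c³/6)·n^{3(1−α)} = (7³/6)·n^{1} → ∞; triangles are abundant w.h.p.

E[X] ≈ 8347.101; in regime p = Θ(1/n^{2/3}) E[X] diverges (above the triangle threshold p ~ 1/n).


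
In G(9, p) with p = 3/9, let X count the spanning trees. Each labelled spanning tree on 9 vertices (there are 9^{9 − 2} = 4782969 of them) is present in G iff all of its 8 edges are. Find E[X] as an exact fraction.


K_9 has 9^{9 − 2} = 4782969 labelled spanning trees.
For each such spanning tree H, let X_H = 1 if all 8 edges of H are present in G. Then P[X_H = 1] = p^{8} = (1/3)^{8} = 1/6561.
By linearity of expectation: E[X] = Σ_H E[X_H] = 4782969 · p^{8} = 4782969 · 1/6561 = 729.
Numerically: E[X] ≈ 729.

E[X] = 4782969 · (1/3)^{8} = 729 ≈ 729.


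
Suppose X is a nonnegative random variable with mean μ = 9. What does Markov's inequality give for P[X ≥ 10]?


μ = E[X] = 9, a = 10.
Markov: P[X ≥ 10] ≤ μ/a = (9)/10 = 9/10.
Numerically: ≈ 0.9000.
(Since a = 10 > μ = 9.0000, the bound 9/10 is < 1 and informative.)

P[X ≥ 10] ≤ 9/10 ≈ 0.9000.


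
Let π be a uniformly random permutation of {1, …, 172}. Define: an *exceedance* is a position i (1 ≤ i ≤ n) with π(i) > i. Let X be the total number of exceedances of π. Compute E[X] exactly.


Write X = Σ_{i=1}^{172} X_i, where X_i = 1_{π(i) > i}.
For each fixed i, π(i) is uniform over {1, …, 172} (marginal of a uniform permutation), so P[π(i) > i] = (n − i)/n. Summing: Σ_{i=1}^{172} (n − i)/n = (0 + 1 + … + 171)/172 = 172(172 − 1)/(2·172) = (172 − 1)/2.
Hence E[X] = Σ_{i=1}^{172} (172 − i)/172 = 171/2 ≈ 85.5000.

E[X] = 171/2 = 85.5000.
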